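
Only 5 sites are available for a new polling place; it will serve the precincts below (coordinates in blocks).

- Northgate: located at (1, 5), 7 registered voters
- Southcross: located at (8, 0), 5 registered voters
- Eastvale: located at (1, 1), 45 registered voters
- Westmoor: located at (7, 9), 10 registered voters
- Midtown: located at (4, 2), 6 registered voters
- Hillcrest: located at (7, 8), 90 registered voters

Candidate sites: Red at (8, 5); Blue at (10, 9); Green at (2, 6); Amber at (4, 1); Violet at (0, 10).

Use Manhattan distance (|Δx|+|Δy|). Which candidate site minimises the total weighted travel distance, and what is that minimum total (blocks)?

Total weighted distance at each candidate:
  Red (8, 5): total = 1021
  Blue (10, 9): total = 1379
  Green (2, 6): total = 1090
  Amber (4, 1): total = 1225
  Violet (0, 10): total = 1544
Minimum is at Red with total 1021 blocks.

Red, total 1021 blocks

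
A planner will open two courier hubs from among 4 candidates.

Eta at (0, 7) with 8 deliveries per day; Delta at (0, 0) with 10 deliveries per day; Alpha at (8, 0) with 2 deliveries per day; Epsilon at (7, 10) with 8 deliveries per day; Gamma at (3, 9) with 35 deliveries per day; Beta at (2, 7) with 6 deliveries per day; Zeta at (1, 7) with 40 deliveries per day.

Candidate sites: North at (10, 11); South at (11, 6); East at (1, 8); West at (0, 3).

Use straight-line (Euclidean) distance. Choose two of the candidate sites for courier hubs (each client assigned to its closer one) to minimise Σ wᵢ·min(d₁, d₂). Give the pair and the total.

Evaluate every pair (each demand assigned to the nearer of the two):
  {East, West}: total = 235.7
  {North, East}: total = 265.2
  {South, East}: total = 277.4
  {North, West}: total = 530.9
  {South, West}: total = 547.2
  {North, South}: total = 952.6
Best pair: {East, West} with total 235.7.

{East, West}, total 235.7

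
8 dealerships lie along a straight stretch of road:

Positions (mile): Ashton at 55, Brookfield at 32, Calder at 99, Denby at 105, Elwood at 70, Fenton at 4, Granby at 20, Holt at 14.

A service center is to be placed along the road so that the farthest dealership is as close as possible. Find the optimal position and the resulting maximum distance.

location 54.5, max distance 50.5

The 1-center on a line is the midpoint of the two extreme points: leftmost at 4, rightmost at 105.
Optimal location = (4 + 105)/2 = 54.5; maximum distance = (105 − 4)/2 = 50.5.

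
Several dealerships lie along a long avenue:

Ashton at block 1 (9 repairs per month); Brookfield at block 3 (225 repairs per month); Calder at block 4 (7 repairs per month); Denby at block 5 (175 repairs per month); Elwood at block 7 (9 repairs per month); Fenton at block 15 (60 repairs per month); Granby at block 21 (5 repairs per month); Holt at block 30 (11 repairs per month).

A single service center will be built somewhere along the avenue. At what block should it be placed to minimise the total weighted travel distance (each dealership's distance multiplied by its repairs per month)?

For a sum of weighted absolute distances on a line, the optimum is the weighted median (not the mean). Total weight W = 501; half-weight = 250.5.
Sort by position and accumulate weight:
  block 1 (Ashton, w=9) → cum 9
  block 3 (Brookfield, w=225) → cum 234
  block 4 (Calder, w=7) → cum 241
  block 5 (Denby, w=175) → cum 416  ≥ 250.5 → median here
  block 7 (Elwood, w=9) → cum 425
  block 15 (Fenton, w=60) → cum 485
  block 21 (Granby, w=5) → cum 490
  block 30 (Holt, w=11) → cum 501
Optimal location: block 5.

x = 5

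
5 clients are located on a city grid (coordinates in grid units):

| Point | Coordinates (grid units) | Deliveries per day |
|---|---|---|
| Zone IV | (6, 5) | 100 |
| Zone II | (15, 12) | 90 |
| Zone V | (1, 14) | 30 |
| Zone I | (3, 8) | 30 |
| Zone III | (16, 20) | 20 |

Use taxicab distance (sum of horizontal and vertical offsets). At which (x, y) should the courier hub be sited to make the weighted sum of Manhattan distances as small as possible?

(6, 12)

Manhattan distance separates: Σwᵢ(|x−xᵢ|+|y−yᵢ|) = Σwᵢ|x−xᵢ| + Σwᵢ|y−yᵢ|, so x and y are optimised independently as 1-D weighted medians.
Total weight W = 270; half = 135.
x-coordinate, sorted with cumulative weight:
  x=1 (Zone V, w=30) cum 30
  x=3 (Zone I, w=30) cum 60
  x=6 (Zone IV, w=100) cum 160  ← median
  x=15 (Zone II, w=90) cum 250
  x=16 (Zone III, w=20) cum 270
⇒ x* = 6
y-coordinate, sorted with cumulative weight:
  y=5 (Zone IV, w=100) cum 100
  y=8 (Zone I, w=30) cum 130
  y=12 (Zone II, w=90) cum 220  ← median
  y=14 (Zone V, w=30) cum 250
  y=20 (Zone III, w=20) cum 270
⇒ y* = 12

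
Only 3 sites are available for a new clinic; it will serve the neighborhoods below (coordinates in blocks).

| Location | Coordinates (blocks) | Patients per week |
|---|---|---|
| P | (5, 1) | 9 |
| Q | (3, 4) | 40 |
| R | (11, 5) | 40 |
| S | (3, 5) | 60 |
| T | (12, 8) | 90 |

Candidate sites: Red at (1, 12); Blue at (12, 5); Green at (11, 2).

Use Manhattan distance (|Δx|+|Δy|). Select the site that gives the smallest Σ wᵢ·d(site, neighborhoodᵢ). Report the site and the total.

Total weighted distance at each candidate:
  Red (1, 12): total = 3105
  Blue (12, 5): total = 1349
  Green (11, 2): total = 1873
Minimum is at Blue with total 1349 blocks.

Blue, total 1349 blocks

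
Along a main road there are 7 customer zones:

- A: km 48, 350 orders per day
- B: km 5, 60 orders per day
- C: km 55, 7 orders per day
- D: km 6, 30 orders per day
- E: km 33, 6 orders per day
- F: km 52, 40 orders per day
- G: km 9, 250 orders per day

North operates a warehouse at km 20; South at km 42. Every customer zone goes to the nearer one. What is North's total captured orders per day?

340

The indifferent point is the midpoint (20+42)/2 = 31; customer zones left of it (closer to North at 20) go to North, those right go to South.
  B at 5 (w=60) → North
  D at 6 (w=30) → North
  G at 9 (w=250) → North
  E at 33 (w=6) → South
  A at 48 (w=350) → South
  F at 52 (w=40) → South
  C at 55 (w=7) → South
North captures 340; South captures 403.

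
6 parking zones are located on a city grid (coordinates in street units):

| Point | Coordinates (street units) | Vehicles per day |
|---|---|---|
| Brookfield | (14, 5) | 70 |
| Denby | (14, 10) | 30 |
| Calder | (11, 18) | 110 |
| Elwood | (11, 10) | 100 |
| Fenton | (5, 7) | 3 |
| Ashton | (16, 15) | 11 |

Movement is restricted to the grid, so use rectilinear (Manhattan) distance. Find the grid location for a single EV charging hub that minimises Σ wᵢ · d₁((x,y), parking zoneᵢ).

(11, 10)

Manhattan distance separates: Σwᵢ(|x−xᵢ|+|y−yᵢ|) = Σwᵢ|x−xᵢ| + Σwᵢ|y−yᵢ|, so x and y are optimised independently as 1-D weighted medians.
Total weight W = 324; half = 162.
x-coordinate, sorted with cumulative weight:
  x=5 (Fenton, w=3) cum 3
  x=11 (Calder, w=110) cum 113
  x=11 (Elwood, w=100) cum 213  ← median
  x=14 (Brookfield, w=70) cum 283
  x=14 (Denby, w=30) cum 313
  x=16 (Ashton, w=11) cum 324
⇒ x* = 11
y-coordinate, sorted with cumulative weight:
  y=5 (Brookfield, w=70) cum 70
  y=7 (Fenton, w=3) cum 73
  y=10 (Denby, w=30) cum 103
  y=10 (Elwood, w=100) cum 203  ← median
  y=15 (Ashton, w=11) cum 214
  y=18 (Calder, w=110) cum 324
⇒ y* = 10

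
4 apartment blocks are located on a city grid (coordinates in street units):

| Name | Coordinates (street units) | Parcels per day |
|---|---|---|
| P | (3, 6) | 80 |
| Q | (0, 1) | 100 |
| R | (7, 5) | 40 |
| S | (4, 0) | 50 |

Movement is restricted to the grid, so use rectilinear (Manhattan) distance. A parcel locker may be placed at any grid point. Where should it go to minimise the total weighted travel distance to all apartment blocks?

Manhattan distance separates: Σwᵢ(|x−xᵢ|+|y−yᵢ|) = Σwᵢ|x−xᵢ| + Σwᵢ|y−yᵢ|, so x and y are optimised independently as 1-D weighted medians.
Total weight W = 270; half = 135.
x-coordinate, sorted with cumulative weight:
  x=0 (Q, w=100) cum 100
  x=3 (P, w=80) cum 180  ← median
  x=4 (S, w=50) cum 230
  x=7 (R, w=40) cum 270
⇒ x* = 3
y-coordinate, sorted with cumulative weight:
  y=0 (S, w=50) cum 50
  y=1 (Q, w=100) cum 150  ← median
  y=5 (R, w=40) cum 190
  y=6 (P, w=80) cum 270
⇒ y* = 1

(3, 1)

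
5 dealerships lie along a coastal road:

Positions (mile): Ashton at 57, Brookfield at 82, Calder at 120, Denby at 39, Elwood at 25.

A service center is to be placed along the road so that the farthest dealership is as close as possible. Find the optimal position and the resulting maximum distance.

location 72.5, max distance 47.5

The 1-center on a line is the midpoint of the two extreme points: leftmost at 25, rightmost at 120.
Optimal location = (25 + 120)/2 = 72.5; maximum distance = (120 − 25)/2 = 47.5.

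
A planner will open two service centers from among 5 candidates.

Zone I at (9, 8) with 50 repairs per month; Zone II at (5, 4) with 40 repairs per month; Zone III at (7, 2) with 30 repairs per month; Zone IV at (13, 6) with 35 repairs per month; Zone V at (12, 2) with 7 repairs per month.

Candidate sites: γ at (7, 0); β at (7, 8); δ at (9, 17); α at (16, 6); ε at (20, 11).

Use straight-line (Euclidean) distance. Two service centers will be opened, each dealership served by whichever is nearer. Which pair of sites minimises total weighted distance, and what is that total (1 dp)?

{γ, β}, total 597.9

Evaluate every pair (each demand assigned to the nearer of the two):
  {γ, β}: total = 597.9
  {β, α}: total = 603.5
  {β, δ}: total = 734.9
  {β, ε}: total = 734.9
  {γ, α}: total = 745.6
  {γ, δ}: total = 985.9
  {γ, ε}: total = 985.9
  {δ, α}: total = 1251.3
  {α, ε}: total = 1251.3
  {δ, ε}: total = 1833.4
Best pair: {γ, β} with total 597.9.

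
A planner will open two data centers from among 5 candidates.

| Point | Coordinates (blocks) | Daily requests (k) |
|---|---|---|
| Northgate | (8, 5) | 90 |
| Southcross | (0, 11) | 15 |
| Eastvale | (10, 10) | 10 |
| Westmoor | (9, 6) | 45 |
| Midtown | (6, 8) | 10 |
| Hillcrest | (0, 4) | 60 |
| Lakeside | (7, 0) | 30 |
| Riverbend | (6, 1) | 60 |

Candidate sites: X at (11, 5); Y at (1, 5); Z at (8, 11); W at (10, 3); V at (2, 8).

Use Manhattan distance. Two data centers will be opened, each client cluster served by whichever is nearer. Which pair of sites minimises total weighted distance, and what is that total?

Evaluate every pair (each demand assigned to the nearer of the two):
  {Y, W}: total = 1455
  {X, Y}: total = 1580
  {W, V}: total = 1625
  {X, V}: total = 1750
  {Z, W}: total = 1940
  {Y, Z}: total = 1985
  {X, W}: total = 2000
  {X, Z}: total = 2135
  {Y, V}: total = 2240
  {Z, V}: total = 2335
Best pair: {Y, W} with total 1455.

{Y, W}, total 1455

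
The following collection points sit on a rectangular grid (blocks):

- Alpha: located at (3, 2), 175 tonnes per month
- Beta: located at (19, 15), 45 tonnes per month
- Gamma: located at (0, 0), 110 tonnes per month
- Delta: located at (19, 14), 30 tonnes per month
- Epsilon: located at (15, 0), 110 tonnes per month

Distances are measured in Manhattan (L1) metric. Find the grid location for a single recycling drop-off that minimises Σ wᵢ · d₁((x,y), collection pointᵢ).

Manhattan distance separates: Σwᵢ(|x−xᵢ|+|y−yᵢ|) = Σwᵢ|x−xᵢ| + Σwᵢ|y−yᵢ|, so x and y are optimised independently as 1-D weighted medians.
Total weight W = 470; half = 235.
x-coordinate, sorted with cumulative weight:
  x=0 (Gamma, w=110) cum 110
  x=3 (Alpha, w=175) cum 285  ← median
  x=15 (Epsilon, w=110) cum 395
  x=19 (Beta, w=45) cum 440
  x=19 (Delta, w=30) cum 470
⇒ x* = 3
y-coordinate, sorted with cumulative weight:
  y=0 (Gamma, w=110) cum 110
  y=0 (Epsilon, w=110) cum 220
  y=2 (Alpha, w=175) cum 395  ← median
  y=14 (Delta, w=30) cum 425
  y=15 (Beta, w=45) cum 470
⇒ y* = 2

(3, 2)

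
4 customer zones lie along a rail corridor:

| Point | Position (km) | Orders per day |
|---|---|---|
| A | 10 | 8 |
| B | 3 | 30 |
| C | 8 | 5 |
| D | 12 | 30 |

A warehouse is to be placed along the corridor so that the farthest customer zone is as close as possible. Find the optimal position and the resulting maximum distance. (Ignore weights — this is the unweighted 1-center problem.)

The 1-center on a line is the midpoint of the two extreme points: leftmost at 3, rightmost at 12.
Optimal location = (3 + 12)/2 = 7.5; maximum distance = (12 − 3)/2 = 4.5.

location 7.5, max distance 4.5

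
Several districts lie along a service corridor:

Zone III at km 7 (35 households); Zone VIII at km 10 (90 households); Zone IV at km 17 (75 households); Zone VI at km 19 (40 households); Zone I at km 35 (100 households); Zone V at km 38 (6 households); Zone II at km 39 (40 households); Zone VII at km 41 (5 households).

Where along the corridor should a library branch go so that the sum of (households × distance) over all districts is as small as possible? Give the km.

For a sum of weighted absolute distances on a line, the optimum is the weighted median (not the mean). Total weight W = 391; half-weight = 195.5.
Sort by position and accumulate weight:
  km 7 (Zone III, w=35) → cum 35
  km 10 (Zone VIII, w=90) → cum 125
  km 17 (Zone IV, w=75) → cum 200  ≥ 195.5 → median here
  km 19 (Zone VI, w=40) → cum 240
  km 35 (Zone I, w=100) → cum 340
  km 38 (Zone V, w=6) → cum 346
  km 39 (Zone II, w=40) → cum 386
  km 41 (Zone VII, w=5) → cum 391
Optimal location: km 17.

x = 17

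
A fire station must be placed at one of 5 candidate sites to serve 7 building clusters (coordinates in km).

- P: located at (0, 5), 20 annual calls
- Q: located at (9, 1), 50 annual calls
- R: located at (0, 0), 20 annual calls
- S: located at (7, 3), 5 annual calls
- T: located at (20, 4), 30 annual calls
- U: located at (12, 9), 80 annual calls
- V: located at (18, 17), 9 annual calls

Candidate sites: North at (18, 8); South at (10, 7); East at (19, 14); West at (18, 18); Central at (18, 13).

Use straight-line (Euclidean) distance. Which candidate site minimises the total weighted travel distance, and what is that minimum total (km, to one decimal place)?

Total weighted distance at each candidate:
  North (18, 8): total = 2091.2
  South (10, 7): total = 1432.0
  East (19, 14): total = 2812.1
  West (18, 18): total = 3306.6
  Central (18, 13): total = 2551.8
Minimum is at South with total 1432.0 km.

South, total 1432.0 km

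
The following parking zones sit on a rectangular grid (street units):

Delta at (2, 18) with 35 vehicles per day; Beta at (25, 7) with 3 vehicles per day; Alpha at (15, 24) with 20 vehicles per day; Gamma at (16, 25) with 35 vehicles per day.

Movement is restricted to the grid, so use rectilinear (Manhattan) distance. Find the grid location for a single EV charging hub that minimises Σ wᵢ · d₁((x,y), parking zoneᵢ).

Manhattan distance separates: Σwᵢ(|x−xᵢ|+|y−yᵢ|) = Σwᵢ|x−xᵢ| + Σwᵢ|y−yᵢ|, so x and y are optimised independently as 1-D weighted medians.
Total weight W = 93; half = 46.5.
x-coordinate, sorted with cumulative weight:
  x=2 (Delta, w=35) cum 35
  x=15 (Alpha, w=20) cum 55  ← median
  x=16 (Gamma, w=35) cum 90
  x=25 (Beta, w=3) cum 93
⇒ x* = 15
y-coordinate, sorted with cumulative weight:
  y=7 (Beta, w=3) cum 3
  y=18 (Delta, w=35) cum 38
  y=24 (Alpha, w=20) cum 58  ← median
  y=25 (Gamma, w=35) cum 93
⇒ y* = 24

(15, 24)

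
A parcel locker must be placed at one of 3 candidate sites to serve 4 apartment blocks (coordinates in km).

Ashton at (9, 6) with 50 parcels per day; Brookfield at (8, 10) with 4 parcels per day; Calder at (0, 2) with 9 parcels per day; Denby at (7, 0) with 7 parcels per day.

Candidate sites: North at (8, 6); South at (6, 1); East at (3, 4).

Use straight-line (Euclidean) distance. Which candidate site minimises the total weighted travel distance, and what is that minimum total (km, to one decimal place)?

North, total 189.1 km

Total weighted distance at each candidate:
  North (8, 6): total = 189.1
  South (6, 1): total = 393.1
  East (3, 4): total = 419.5
Minimum is at North with total 189.1 km.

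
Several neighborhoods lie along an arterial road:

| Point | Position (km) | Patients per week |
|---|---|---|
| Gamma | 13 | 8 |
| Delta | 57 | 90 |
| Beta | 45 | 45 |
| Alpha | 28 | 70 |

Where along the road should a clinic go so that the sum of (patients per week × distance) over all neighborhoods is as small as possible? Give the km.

x = 45

For a sum of weighted absolute distances on a line, the optimum is the weighted median (not the mean). Total weight W = 213; half-weight = 106.5.
Sort by position and accumulate weight:
  km 13 (Gamma, w=8) → cum 8
  km 28 (Alpha, w=70) → cum 78
  km 45 (Beta, w=45) → cum 123  ≥ 106.5 → median here
  km 57 (Delta, w=90) → cum 213
Optimal location: km 45.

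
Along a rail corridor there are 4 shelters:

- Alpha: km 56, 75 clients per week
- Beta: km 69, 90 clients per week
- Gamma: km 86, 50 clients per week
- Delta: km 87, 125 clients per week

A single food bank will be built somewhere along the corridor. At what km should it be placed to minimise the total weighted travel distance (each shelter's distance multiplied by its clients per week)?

For a sum of weighted absolute distances on a line, the optimum is the weighted median (not the mean). Total weight W = 340; half-weight = 170.
Sort by position and accumulate weight:
  km 56 (Alpha, w=75) → cum 75
  km 69 (Beta, w=90) → cum 165
  km 86 (Gamma, w=50) → cum 215  ≥ 170 → median here
  km 87 (Delta, w=125) → cum 340
Optimal location: km 86.

x = 86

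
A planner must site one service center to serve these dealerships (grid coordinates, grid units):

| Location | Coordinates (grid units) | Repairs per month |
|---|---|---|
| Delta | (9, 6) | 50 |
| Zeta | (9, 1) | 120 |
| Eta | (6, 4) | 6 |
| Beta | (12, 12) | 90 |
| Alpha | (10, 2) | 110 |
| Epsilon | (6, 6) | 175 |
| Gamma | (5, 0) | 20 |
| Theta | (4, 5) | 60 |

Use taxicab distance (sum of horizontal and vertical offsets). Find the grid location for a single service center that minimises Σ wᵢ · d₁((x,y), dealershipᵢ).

Manhattan distance separates: Σwᵢ(|x−xᵢ|+|y−yᵢ|) = Σwᵢ|x−xᵢ| + Σwᵢ|y−yᵢ|, so x and y are optimised independently as 1-D weighted medians.
Total weight W = 631; half = 315.5.
x-coordinate, sorted with cumulative weight:
  x=4 (Theta, w=60) cum 60
  x=5 (Gamma, w=20) cum 80
  x=6 (Eta, w=6) cum 86
  x=6 (Epsilon, w=175) cum 261
  x=9 (Delta, w=50) cum 311
  x=9 (Zeta, w=120) cum 431  ← median
  x=10 (Alpha, w=110) cum 541
  x=12 (Beta, w=90) cum 631
⇒ x* = 9
y-coordinate, sorted with cumulative weight:
  y=0 (Gamma, w=20) cum 20
  y=1 (Zeta, w=120) cum 140
  y=2 (Alpha, w=110) cum 250
  y=4 (Eta, w=6) cum 256
  y=5 (Theta, w=60) cum 316  ← median
  y=6 (Delta, w=50) cum 366
  y=6 (Epsilon, w=175) cum 541
  y=12 (Beta, w=90) cum 631
⇒ y* = 5

(9, 5)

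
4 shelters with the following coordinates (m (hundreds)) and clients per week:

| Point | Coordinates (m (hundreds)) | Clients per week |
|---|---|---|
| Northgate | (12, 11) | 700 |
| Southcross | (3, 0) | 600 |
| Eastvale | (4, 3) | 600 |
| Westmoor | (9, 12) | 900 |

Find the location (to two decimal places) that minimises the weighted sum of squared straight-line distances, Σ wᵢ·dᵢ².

The minimiser of Σwᵢ‖p−pᵢ‖² is the weighted centroid p* = (Σwᵢpᵢ)/(Σwᵢ).
Σwᵢ = 2800.
Σwᵢxᵢ = 700·12 + 600·3 + 600·4 + 900·9 = 20700.
Σwᵢyᵢ = 700·11 + 600·0 + 600·3 + 900·12 = 20300.
x* = 20700/2800 = 7.39, y* = 20300/2800 = 7.25.

(7.39, 7.25)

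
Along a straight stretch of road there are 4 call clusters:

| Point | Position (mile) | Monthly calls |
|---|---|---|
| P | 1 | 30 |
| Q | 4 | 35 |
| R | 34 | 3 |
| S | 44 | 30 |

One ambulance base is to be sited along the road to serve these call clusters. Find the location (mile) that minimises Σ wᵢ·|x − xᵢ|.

For a sum of weighted absolute distances on a line, the optimum is the weighted median (not the mean). Total weight W = 98; half-weight = 49.
Sort by position and accumulate weight:
  mile 1 (P, w=30) → cum 30
  mile 4 (Q, w=35) → cum 65  ≥ 49 → median here
  mile 34 (R, w=3) → cum 68
  mile 44 (S, w=30) → cum 98
Optimal location: mile 4.

x = 4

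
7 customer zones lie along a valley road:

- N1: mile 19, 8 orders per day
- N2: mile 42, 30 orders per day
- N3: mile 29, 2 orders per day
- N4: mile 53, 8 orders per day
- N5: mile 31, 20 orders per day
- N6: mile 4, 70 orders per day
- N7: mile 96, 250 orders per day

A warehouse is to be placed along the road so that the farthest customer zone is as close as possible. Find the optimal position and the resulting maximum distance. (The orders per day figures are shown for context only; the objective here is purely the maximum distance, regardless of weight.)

The 1-center on a line is the midpoint of the two extreme points: leftmost at 4, rightmost at 96.
Optimal location = (4 + 96)/2 = 50; maximum distance = (96 − 4)/2 = 46.

location 50, max distance 46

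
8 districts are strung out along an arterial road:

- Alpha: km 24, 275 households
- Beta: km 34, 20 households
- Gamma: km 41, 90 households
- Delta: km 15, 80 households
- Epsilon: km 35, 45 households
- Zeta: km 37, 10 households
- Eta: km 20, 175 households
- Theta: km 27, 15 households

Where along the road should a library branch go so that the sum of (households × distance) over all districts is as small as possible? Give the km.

For a sum of weighted absolute distances on a line, the optimum is the weighted median (not the mean). Total weight W = 710; half-weight = 355.
Sort by position and accumulate weight:
  km 15 (Delta, w=80) → cum 80
  km 20 (Eta, w=175) → cum 255
  km 24 (Alpha, w=275) → cum 530  ≥ 355 → median here
  km 27 (Theta, w=15) → cum 545
  km 34 (Beta, w=20) → cum 565
  km 35 (Epsilon, w=45) → cum 610
  km 37 (Zeta, w=10) → cum 620
  km 41 (Gamma, w=90) → cum 710
Optimal location: km 24.

x = 24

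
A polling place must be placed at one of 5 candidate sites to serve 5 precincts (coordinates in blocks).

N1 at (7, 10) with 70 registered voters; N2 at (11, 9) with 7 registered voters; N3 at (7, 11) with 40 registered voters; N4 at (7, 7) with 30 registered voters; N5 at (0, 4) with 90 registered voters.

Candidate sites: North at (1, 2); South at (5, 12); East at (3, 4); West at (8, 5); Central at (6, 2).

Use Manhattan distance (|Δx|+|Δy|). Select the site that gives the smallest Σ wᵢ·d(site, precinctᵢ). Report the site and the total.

Total weighted distance at each candidate:
  North (1, 2): total = 2299
  South (5, 12): total = 1843
  East (3, 4): total = 1711
  West (8, 5): total = 1649
  Central (6, 2): total = 2014
Minimum is at West with total 1649 blocks.

West, total 1649 blocks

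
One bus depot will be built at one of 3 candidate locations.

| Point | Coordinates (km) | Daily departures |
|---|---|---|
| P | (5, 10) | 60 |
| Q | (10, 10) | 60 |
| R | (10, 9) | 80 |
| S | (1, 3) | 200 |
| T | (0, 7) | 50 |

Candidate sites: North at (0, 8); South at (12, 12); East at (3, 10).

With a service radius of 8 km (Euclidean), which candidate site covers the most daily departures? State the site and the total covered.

Coverage radius r = 8 km; a point is covered iff (Δx)²+(Δy)² ≤ 8² = 64.
  North (0, 8): covers {P, S, T} → 310
  South (12, 12): covers {P, Q, R} → 200
  East (3, 10): covers {P, Q, R, S, T} → 450
Maximum coverage at East: 450 daily departures.

East, covering 450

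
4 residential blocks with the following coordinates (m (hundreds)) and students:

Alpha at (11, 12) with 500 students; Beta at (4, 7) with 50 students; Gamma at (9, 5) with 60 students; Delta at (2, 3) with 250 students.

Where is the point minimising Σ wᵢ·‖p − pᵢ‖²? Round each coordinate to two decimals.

(7.84, 8.60)

The minimiser of Σwᵢ‖p−pᵢ‖² is the weighted centroid p* = (Σwᵢpᵢ)/(Σwᵢ).
Σwᵢ = 860.
Σwᵢxᵢ = 500·11 + 50·4 + 60·9 + 250·2 = 6740.
Σwᵢyᵢ = 500·12 + 50·7 + 60·5 + 250·3 = 7400.
x* = 6740/860 = 7.84, y* = 7400/860 = 8.60.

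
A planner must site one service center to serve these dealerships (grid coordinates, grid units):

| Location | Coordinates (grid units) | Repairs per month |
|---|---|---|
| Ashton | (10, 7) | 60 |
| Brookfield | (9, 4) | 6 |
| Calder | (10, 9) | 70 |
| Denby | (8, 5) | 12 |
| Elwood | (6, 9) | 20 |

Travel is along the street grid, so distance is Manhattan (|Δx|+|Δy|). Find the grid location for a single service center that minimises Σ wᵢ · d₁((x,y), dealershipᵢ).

(10, 9)

Manhattan distance separates: Σwᵢ(|x−xᵢ|+|y−yᵢ|) = Σwᵢ|x−xᵢ| + Σwᵢ|y−yᵢ|, so x and y are optimised independently as 1-D weighted medians.
Total weight W = 168; half = 84.
x-coordinate, sorted with cumulative weight:
  x=6 (Elwood, w=20) cum 20
  x=8 (Denby, w=12) cum 32
  x=9 (Brookfield, w=6) cum 38
  x=10 (Ashton, w=60) cum 98  ← median
  x=10 (Calder, w=70) cum 168
⇒ x* = 10
y-coordinate, sorted with cumulative weight:
  y=4 (Brookfield, w=6) cum 6
  y=5 (Denby, w=12) cum 18
  y=7 (Ashton, w=60) cum 78
  y=9 (Calder, w=70) cum 148  ← median
  y=9 (Elwood, w=20) cum 168
⇒ y* = 9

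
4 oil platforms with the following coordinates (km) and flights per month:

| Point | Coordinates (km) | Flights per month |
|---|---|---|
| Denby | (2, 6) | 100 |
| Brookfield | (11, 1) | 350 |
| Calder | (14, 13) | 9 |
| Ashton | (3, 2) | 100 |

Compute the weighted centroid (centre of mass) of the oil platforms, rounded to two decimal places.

The minimiser of Σwᵢ‖p−pᵢ‖² is the weighted centroid p* = (Σwᵢpᵢ)/(Σwᵢ).
Σwᵢ = 559.
Σwᵢxᵢ = 100·2 + 350·11 + 9·14 + 100·3 = 4476.
Σwᵢyᵢ = 100·6 + 350·1 + 9·13 + 100·2 = 1267.
x* = 4476/559 = 8.01, y* = 1267/559 = 2.27.

(8.01, 2.27)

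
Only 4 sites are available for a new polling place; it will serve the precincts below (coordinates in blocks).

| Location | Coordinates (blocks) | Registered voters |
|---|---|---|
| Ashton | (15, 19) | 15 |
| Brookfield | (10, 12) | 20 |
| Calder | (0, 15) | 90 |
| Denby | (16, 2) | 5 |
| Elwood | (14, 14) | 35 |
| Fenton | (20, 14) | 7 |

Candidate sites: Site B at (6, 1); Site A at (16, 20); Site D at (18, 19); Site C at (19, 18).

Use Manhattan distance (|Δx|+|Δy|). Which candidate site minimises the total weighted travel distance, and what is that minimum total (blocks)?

Site A, total 2640 blocks

Total weighted distance at each candidate:
  Site B (6, 1): total = 3484
  Site A (16, 20): total = 2640
  Site D (18, 19): total = 2784
  Site C (19, 18): total = 2800
Minimum is at Site A with total 2640 blocks.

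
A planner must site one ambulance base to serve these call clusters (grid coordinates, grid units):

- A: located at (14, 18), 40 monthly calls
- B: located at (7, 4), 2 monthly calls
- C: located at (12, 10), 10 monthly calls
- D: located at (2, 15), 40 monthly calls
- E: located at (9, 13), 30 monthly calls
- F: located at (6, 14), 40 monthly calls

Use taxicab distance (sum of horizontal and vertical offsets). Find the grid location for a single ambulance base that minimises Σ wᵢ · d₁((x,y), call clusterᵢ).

Manhattan distance separates: Σwᵢ(|x−xᵢ|+|y−yᵢ|) = Σwᵢ|x−xᵢ| + Σwᵢ|y−yᵢ|, so x and y are optimised independently as 1-D weighted medians.
Total weight W = 162; half = 81.
x-coordinate, sorted with cumulative weight:
  x=2 (D, w=40) cum 40
  x=6 (F, w=40) cum 80
  x=7 (B, w=2) cum 82  ← median
  x=9 (E, w=30) cum 112
  x=12 (C, w=10) cum 122
  x=14 (A, w=40) cum 162
⇒ x* = 7
y-coordinate, sorted with cumulative weight:
  y=4 (B, w=2) cum 2
  y=10 (C, w=10) cum 12
  y=13 (E, w=30) cum 42
  y=14 (F, w=40) cum 82  ← median
  y=15 (D, w=40) cum 122
  y=18 (A, w=40) cum 162
⇒ y* = 14

(7, 14)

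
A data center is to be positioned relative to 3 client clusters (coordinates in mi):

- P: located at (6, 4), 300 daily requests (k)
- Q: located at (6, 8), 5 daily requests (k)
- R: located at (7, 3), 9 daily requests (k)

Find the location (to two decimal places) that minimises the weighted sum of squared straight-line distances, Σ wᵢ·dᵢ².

(6.03, 4.04)

The minimiser of Σwᵢ‖p−pᵢ‖² is the weighted centroid p* = (Σwᵢpᵢ)/(Σwᵢ).
Σwᵢ = 314.
Σwᵢxᵢ = 300·6 + 5·6 + 9·7 = 1893.
Σwᵢyᵢ = 300·4 + 5·8 + 9·3 = 1267.
x* = 1893/314 = 6.03, y* = 1267/314 = 4.04.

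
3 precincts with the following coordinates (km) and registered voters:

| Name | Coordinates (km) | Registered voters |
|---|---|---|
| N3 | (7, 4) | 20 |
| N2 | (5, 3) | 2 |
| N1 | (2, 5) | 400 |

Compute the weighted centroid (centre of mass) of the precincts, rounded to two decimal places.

(2.25, 4.94)

The minimiser of Σwᵢ‖p−pᵢ‖² is the weighted centroid p* = (Σwᵢpᵢ)/(Σwᵢ).
Σwᵢ = 422.
Σwᵢxᵢ = 20·7 + 2·5 + 400·2 = 950.
Σwᵢyᵢ = 20·4 + 2·3 + 400·5 = 2086.
x* = 950/422 = 2.25, y* = 2086/422 = 4.94.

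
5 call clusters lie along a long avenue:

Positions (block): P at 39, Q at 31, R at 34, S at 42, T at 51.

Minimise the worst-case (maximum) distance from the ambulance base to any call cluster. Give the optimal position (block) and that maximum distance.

location 41, max distance 10

The 1-center on a line is the midpoint of the two extreme points: leftmost at 31, rightmost at 51.
Optimal location = (31 + 51)/2 = 41; maximum distance = (51 − 31)/2 = 10.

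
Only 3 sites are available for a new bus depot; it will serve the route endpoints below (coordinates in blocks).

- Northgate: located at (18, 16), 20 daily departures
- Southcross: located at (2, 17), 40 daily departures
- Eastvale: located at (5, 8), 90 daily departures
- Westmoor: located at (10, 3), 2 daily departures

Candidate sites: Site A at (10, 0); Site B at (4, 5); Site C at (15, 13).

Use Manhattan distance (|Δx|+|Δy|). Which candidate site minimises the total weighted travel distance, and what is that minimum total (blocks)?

Site B, total 1436 blocks

Total weighted distance at each candidate:
  Site A (10, 0): total = 2656
  Site B (4, 5): total = 1436
  Site C (15, 13): total = 2180
Minimum is at Site B with total 1436 blocks.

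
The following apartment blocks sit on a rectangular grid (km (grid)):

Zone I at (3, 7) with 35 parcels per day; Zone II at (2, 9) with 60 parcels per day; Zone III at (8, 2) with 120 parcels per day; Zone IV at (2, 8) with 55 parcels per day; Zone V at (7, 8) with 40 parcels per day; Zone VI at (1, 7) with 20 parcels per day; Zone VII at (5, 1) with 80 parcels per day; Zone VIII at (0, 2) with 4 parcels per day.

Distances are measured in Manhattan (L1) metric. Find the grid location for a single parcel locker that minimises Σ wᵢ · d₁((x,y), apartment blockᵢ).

(5, 7)

Manhattan distance separates: Σwᵢ(|x−xᵢ|+|y−yᵢ|) = Σwᵢ|x−xᵢ| + Σwᵢ|y−yᵢ|, so x and y are optimised independently as 1-D weighted medians.
Total weight W = 414; half = 207.
x-coordinate, sorted with cumulative weight:
  x=0 (Zone VIII, w=4) cum 4
  x=1 (Zone VI, w=20) cum 24
  x=2 (Zone II, w=60) cum 84
  x=2 (Zone IV, w=55) cum 139
  x=3 (Zone I, w=35) cum 174
  x=5 (Zone VII, w=80) cum 254  ← median
  x=7 (Zone V, w=40) cum 294
  x=8 (Zone III, w=120) cum 414
⇒ x* = 5
y-coordinate, sorted with cumulative weight:
  y=1 (Zone VII, w=80) cum 80
  y=2 (Zone III, w=120) cum 200
  y=2 (Zone VIII, w=4) cum 204
  y=7 (Zone I, w=35) cum 239  ← median
  y=7 (Zone VI, w=20) cum 259
  y=8 (Zone IV, w=55) cum 314
  y=8 (Zone V, w=40) cum 354
  y=9 (Zone II, w=60) cum 414
⇒ y* = 7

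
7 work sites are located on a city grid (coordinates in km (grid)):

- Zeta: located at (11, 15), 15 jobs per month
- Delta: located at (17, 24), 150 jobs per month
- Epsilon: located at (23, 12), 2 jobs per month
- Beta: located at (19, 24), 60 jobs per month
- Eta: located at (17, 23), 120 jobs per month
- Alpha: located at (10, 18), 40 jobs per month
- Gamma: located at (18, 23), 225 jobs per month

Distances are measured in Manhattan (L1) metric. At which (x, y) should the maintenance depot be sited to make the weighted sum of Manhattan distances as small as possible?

(17, 23)

Manhattan distance separates: Σwᵢ(|x−xᵢ|+|y−yᵢ|) = Σwᵢ|x−xᵢ| + Σwᵢ|y−yᵢ|, so x and y are optimised independently as 1-D weighted medians.
Total weight W = 612; half = 306.
x-coordinate, sorted with cumulative weight:
  x=10 (Alpha, w=40) cum 40
  x=11 (Zeta, w=15) cum 55
  x=17 (Delta, w=150) cum 205
  x=17 (Eta, w=120) cum 325  ← median
  x=18 (Gamma, w=225) cum 550
  x=19 (Beta, w=60) cum 610
  x=23 (Epsilon, w=2) cum 612
⇒ x* = 17
y-coordinate, sorted with cumulative weight:
  y=12 (Epsilon, w=2) cum 2
  y=15 (Zeta, w=15) cum 17
  y=18 (Alpha, w=40) cum 57
  y=23 (Eta, w=120) cum 177
  y=23 (Gamma, w=225) cum 402  ← median
  y=24 (Delta, w=150) cum 552
  y=24 (Beta, w=60) cum 612
⇒ y* = 23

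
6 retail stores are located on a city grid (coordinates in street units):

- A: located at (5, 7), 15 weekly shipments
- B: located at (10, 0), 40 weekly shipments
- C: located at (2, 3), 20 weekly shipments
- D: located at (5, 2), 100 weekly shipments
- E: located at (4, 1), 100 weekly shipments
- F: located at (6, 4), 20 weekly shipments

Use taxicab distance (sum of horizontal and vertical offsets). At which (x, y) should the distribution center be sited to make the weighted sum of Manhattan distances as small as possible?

(5, 2)

Manhattan distance separates: Σwᵢ(|x−xᵢ|+|y−yᵢ|) = Σwᵢ|x−xᵢ| + Σwᵢ|y−yᵢ|, so x and y are optimised independently as 1-D weighted medians.
Total weight W = 295; half = 147.5.
x-coordinate, sorted with cumulative weight:
  x=2 (C, w=20) cum 20
  x=4 (E, w=100) cum 120
  x=5 (A, w=15) cum 135
  x=5 (D, w=100) cum 235  ← median
  x=6 (F, w=20) cum 255
  x=10 (B, w=40) cum 295
⇒ x* = 5
y-coordinate, sorted with cumulative weight:
  y=0 (B, w=40) cum 40
  y=1 (E, w=100) cum 140
  y=2 (D, w=100) cum 240  ← median
  y=3 (C, w=20) cum 260
  y=4 (F, w=20) cum 280
  y=7 (A, w=15) cum 295
⇒ y* = 2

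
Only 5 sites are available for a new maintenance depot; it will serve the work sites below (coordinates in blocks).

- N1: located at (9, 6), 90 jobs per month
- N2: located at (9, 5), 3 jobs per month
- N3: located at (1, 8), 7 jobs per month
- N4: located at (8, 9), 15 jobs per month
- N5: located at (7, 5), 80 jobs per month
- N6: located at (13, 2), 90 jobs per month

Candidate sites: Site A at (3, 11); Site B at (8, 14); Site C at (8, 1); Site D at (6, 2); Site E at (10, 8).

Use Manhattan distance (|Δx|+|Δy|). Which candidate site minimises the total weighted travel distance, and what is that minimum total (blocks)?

Total weighted distance at each candidate:
  Site A (3, 11): total = 3676
  Site B (8, 14): total = 3336
  Site C (8, 1): total = 1713
  Site D (6, 2): total = 1810
  Site E (10, 8): total = 1680
Minimum is at Site E with total 1680 blocks.

Site E, total 1680 blocks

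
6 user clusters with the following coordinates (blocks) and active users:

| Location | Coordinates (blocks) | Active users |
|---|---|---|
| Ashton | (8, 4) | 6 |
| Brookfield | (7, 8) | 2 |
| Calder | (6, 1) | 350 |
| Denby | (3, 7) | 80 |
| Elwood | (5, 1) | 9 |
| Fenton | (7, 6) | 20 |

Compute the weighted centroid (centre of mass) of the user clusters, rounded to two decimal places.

(5.54, 2.31)

The minimiser of Σwᵢ‖p−pᵢ‖² is the weighted centroid p* = (Σwᵢpᵢ)/(Σwᵢ).
Σwᵢ = 467.
Σwᵢxᵢ = 6·8 + 2·7 + 350·6 + 80·3 + 9·5 + 20·7 = 2587.
Σwᵢyᵢ = 6·4 + 2·8 + 350·1 + 80·7 + 9·1 + 20·6 = 1079.
x* = 2587/467 = 5.54, y* = 1079/467 = 2.31.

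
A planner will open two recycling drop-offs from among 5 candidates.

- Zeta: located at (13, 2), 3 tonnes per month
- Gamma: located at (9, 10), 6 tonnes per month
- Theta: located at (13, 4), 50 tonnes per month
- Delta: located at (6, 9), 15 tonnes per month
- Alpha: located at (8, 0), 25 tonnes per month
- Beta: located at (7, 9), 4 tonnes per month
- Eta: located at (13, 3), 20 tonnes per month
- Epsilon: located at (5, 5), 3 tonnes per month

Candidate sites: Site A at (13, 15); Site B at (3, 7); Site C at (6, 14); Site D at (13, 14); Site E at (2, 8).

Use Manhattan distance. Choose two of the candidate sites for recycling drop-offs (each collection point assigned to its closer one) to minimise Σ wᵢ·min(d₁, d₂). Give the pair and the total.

{Site B, Site D}, total 1215

Evaluate every pair (each demand assigned to the nearer of the two):
  {Site B, Site D}: total = 1215
  {Site D, Site E}: total = 1271
  {Site A, Site B}: total = 1294
  {Site C, Site D}: total = 1327
  {Site A, Site E}: total = 1350
  {Site A, Site C}: total = 1400
  {Site B, Site C}: total = 1428
  {Site B, Site E}: total = 1440
  {Site A, Site D}: total = 1554
  {Site C, Site E}: total = 1630
Best pair: {Site B, Site D} with total 1215.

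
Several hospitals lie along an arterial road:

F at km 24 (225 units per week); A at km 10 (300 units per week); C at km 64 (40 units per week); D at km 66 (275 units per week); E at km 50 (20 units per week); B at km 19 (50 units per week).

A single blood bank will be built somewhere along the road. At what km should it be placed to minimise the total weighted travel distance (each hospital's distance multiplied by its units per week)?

For a sum of weighted absolute distances on a line, the optimum is the weighted median (not the mean). Total weight W = 910; half-weight = 455.
Sort by position and accumulate weight:
  km 10 (A, w=300) → cum 300
  km 19 (B, w=50) → cum 350
  km 24 (F, w=225) → cum 575  ≥ 455 → median here
  km 50 (E, w=20) → cum 595
  km 64 (C, w=40) → cum 635
  km 66 (D, w=275) → cum 910
Optimal location: km 24.

x = 24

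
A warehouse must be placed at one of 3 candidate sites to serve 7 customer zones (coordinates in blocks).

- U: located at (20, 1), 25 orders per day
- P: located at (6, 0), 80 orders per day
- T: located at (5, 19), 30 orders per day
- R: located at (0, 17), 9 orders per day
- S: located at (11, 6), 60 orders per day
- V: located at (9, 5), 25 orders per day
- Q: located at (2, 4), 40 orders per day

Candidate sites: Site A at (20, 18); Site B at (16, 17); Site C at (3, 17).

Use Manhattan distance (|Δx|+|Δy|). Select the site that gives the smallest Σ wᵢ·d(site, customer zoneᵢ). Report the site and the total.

Site C, total 4722 blocks

Total weighted distance at each candidate:
  Site A (20, 18): total = 6794
  Site B (16, 17): total = 5709
  Site C (3, 17): total = 4722
Minimum is at Site C with total 4722 blocks.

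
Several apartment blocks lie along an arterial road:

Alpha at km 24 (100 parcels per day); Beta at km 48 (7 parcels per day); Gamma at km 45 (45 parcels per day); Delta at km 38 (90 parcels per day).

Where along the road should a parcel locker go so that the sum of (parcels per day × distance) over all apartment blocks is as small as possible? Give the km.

For a sum of weighted absolute distances on a line, the optimum is the weighted median (not the mean). Total weight W = 242; half-weight = 121.
Sort by position and accumulate weight:
  km 24 (Alpha, w=100) → cum 100
  km 38 (Delta, w=90) → cum 190  ≥ 121 → median here
  km 45 (Gamma, w=45) → cum 235
  km 48 (Beta, w=7) → cum 242
Optimal location: km 38.

x = 38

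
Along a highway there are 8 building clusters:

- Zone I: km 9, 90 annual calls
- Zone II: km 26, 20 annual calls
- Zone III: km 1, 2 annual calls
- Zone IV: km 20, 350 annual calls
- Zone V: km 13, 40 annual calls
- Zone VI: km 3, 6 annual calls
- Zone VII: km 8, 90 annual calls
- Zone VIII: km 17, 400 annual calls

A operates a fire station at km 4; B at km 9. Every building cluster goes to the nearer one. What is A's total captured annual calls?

The indifferent point is the midpoint (4+9)/2 = 6.5; building clusters left of it (closer to A at 4) go to A, those right go to B.
  Zone III at 1 (w=2) → A
  Zone VI at 3 (w=6) → A
  Zone VII at 8 (w=90) → B
  Zone I at 9 (w=90) → B
  Zone V at 13 (w=40) → B
  Zone VIII at 17 (w=400) → B
  Zone IV at 20 (w=350) → B
  Zone II at 26 (w=20) → B
A captures 8; B captures 990.

8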